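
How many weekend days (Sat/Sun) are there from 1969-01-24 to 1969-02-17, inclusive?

8

1969-01-24 is a Friday.
The range spans 25 days (inclusive of both endpoints).
25 = 7 × 3 + 4, so there are 3 full weeks plus 4 extra days.
Each full week contributes 2 weekend days (Sat, Sun): 3 × 2 = 6.
The 4 extra days are Friday, Saturday, Sunday, Monday — 2 of them qualify.
Total: 6 + 2 = 8.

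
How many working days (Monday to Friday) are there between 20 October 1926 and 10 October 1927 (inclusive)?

254

20 October 1926 is a Wednesday.
From 20 October 1926 to 10 October 1927 is 356 days inclusive.
356 = 7 × 50 + 6, so there are 50 full weeks plus 6 extra days.
Each full week contributes 5 weekdays (Mon–Fri): 50 × 5 = 250.
The 6 extra days are Wed, Thu, Fri, Sat, Sun, Mon — 4 of them qualify.
Total: 250 + 4 = 254.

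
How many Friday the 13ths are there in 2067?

The 13th falls on a Friday when the month's 13th has weekday Fri.
Jan 13 is Thu; Feb 13 is Sun; Mar 13 is Sun; Apr 13 is Wed; May 13 is Fri ✓; Jun 13 is Mon; Jul 13 is Wed; Aug 13 is Sat; Sep 13 is Tue; Oct 13 is Thu; Nov 13 is Sun; Dec 13 is Tue.
Friday the 13ths: May.

1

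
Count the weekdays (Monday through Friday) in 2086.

261 weekdays

2086-01-01 is a Tuesday.
That's 365 days from start to end, counting both.
365 = 7 × 52 + 1, so there are 52 full weeks plus 1 extra day.
Each full week contributes 5 weekdays (Mon–Fri): 52 × 5 = 260.
The 1 extra day is Tuesday — 1 of them qualifies.
Total: 260 + 1 = 261.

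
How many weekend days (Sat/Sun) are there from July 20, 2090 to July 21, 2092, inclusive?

July 20, 2090 is a Thursday.
From July 20, 2090 to July 21, 2092 is 733 days inclusive.
733 = 7 × 104 + 5, so there are 104 full weeks plus 5 extra days.
Each full week contributes 2 weekend days (Sat, Sun): 104 × 2 = 208.
The 5 extra days are Thu, Fri, Sat, Sun, Mon — 2 of them qualify.
Total: 208 + 2 = 210.

210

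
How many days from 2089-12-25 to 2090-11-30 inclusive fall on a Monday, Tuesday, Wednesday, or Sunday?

196

2089-12-25 is a Sunday.
The range spans 341 days (inclusive of both endpoints).
341 = 7 × 48 + 5, so there are 48 full weeks plus 5 extra days.
Each full week contributes 4 days from the set (Mon, Tue, Wed, Sun): 48 × 4 = 192.
The 5 extra days are Sun, Mon, Tue, Wed, Thu — 4 of them qualify.
Total: 192 + 4 = 196.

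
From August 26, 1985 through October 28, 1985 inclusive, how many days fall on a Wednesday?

August 26, 1985 is a Monday.
From August 26, 1985 to October 28, 1985 is 64 days inclusive.
64 = 7 × 9 + 1, so there are 9 full weeks plus 1 extra day.
Each full week contributes one Wednesday: 9 so far.
The 1 extra day is Monday — none qualify.
Total: 9 + 0 = 9.

9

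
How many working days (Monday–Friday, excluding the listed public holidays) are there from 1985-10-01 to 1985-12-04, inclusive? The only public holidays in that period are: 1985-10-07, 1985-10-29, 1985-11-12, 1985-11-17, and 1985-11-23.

44

1985-10-01 is a Tuesday.
That's 65 days from start to end, counting both.
65 = 7 × 9 + 2, so there are 9 full weeks plus 2 extra days.
Each full week contributes 5 weekdays (Mon–Fri): 9 × 5 = 45.
The 2 extra days are Tue, Wed — 2 of them qualify.
Total: 45 + 2 = 47.
Holidays: 1985-10-07 (Mon); 1985-10-29 (Tue); 1985-11-12 (Tue); 1985-11-17 (Sun); 1985-11-23 (Sat).
3 of the 5 holidays fall on weekdays; the rest are weekends and were already excluded.
Business days: 47 − 3 = 44.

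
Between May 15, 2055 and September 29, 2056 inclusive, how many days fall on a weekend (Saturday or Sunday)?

May 15, 2055 is a Saturday.
That's 504 days from start to end, counting both.
504 = 7 × 72, so the span is exactly 72 full weeks.
Each full week contributes 2 weekend days (Sat, Sun): 72 × 2 = 144.
Total: 144.

144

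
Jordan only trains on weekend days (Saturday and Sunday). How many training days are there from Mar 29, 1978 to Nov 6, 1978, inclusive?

64

Mar 29, 1978 is a Wednesday.
From Mar 29, 1978 to Nov 6, 1978 is 223 days inclusive.
223 = 7 × 31 + 6, so there are 31 full weeks plus 6 extra days.
Each full week contributes 2 weekend days (Sat, Sun): 31 × 2 = 62.
The 6 extra days are Wednesday, Thursday, Friday, Saturday, Sunday, Monday — 2 of them qualify.
Total: 62 + 2 = 64.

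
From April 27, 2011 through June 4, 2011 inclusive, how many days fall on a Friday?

6 Fridays

April 27, 2011 is a Wednesday.
From April 27, 2011 to June 4, 2011 is 39 days inclusive.
39 = 7 × 5 + 4, so there are 5 full weeks plus 4 extra days.
Each full week contributes one Friday: 5 so far.
The 4 extra days are Wednesday, Thursday, Friday, Saturday — 1 of them qualifies.
Total: 5 + 1 = 6.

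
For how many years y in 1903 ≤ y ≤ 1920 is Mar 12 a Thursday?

3

Day of week of March 12 in each year:
1903: Thu ✓, 1904: Sat, 1905: Sun, 1906: Mon, 1907: Tue, 1908: Thu ✓, 1909: Fri, 1910: Sat, 1911: Sun, 1912: Tue, 1913: Wed, 1914: Thu ✓, 1915: Fri, 1916: Sun, 1917: Mon, 1918: Tue, 1919: Wed, 1920: Fri
Thursdays: 1903, 1908, 1914.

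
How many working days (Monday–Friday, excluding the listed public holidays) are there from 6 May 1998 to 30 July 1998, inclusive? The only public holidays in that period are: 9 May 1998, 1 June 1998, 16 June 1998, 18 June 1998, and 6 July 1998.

58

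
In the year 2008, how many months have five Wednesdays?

5

A month has five Wednesdays exactly when Wednesday falls within its first (length − 28) days.
Jan: 31 days, starts Tue → 5 of Tue, Wed, Thu ✓
Feb: 29 days, starts Fri → 5 of Fri
Mar: 31 days, starts Sat → 5 of Sat, Sun, Mon
Apr: 30 days, starts Tue → 5 of Tue, Wed ✓
May: 31 days, starts Thu → 5 of Thu, Fri, Sat
Jun: 30 days, starts Sun → 5 of Sun, Mon
Jul: 31 days, starts Tue → 5 of Tue, Wed, Thu ✓
Aug: 31 days, starts Fri → 5 of Fri, Sat, Sun
Sep: 30 days, starts Mon → 5 of Mon, Tue
Oct: 31 days, starts Wed → 5 of Wed, Thu, Fri ✓
Nov: 30 days, starts Sat → 5 of Sat, Sun
Dec: 31 days, starts Mon → 5 of Mon, Tue, Wed ✓
Months with five Wednesdays: Jan, Apr, Jul, Oct, Dec.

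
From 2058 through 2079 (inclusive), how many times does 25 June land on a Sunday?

Day of week of June 25 in each year:
2058: Tue, 2059: Wed, 2060: Fri, 2061: Sat, 2062: Sun ✓, 2063: Mon, 2064: Wed, 2065: Thu, 2066: Fri, 2067: Sat, 2068: Mon, 2069: Tue, 2070: Wed, 2071: Thu, 2072: Sat, 2073: Sun ✓, 2074: Mon, 2075: Tue, 2076: Thu, 2077: Fri, 2078: Sat, 2079: Sun ✓
Sundays: 2062, 2073, 2079.

3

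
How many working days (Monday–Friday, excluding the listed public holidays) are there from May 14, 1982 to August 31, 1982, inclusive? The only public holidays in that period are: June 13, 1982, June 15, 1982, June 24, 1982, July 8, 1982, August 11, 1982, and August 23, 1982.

May 14, 1982 is a Friday.
The range spans 110 days (inclusive of both endpoints).
110 = 7 × 15 + 5, so there are 15 full weeks plus 5 extra days.
Each full week contributes 5 weekdays (Mon–Fri): 15 × 5 = 75.
The 5 extra days are Friday, Saturday, Sunday, Monday, Tuesday — 3 of them qualify.
Total: 75 + 3 = 78.
Holidays: June 13, 1982 (Sun); June 15, 1982 (Tue); June 24, 1982 (Thu); July 8, 1982 (Thu); August 11, 1982 (Wed); August 23, 1982 (Mon).
5 of the 6 holidays fall on weekdays; the rest are weekends and were already excluded.
Business days: 78 − 5 = 73.

73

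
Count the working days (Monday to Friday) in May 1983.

22 weekdays

1983-05-01 is a Sunday.
The range spans 31 days (inclusive of both endpoints).
31 = 7 × 4 + 3, so there are 4 full weeks plus 3 extra days.
Each full week contributes 5 weekdays (Mon–Fri): 4 × 5 = 20.
The 3 extra days are Sun, Mon, Tue — 2 of them qualify.
Total: 20 + 2 = 22.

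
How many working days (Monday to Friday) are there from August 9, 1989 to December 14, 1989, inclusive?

August 9, 1989 is a Wednesday.
From August 9, 1989 to December 14, 1989 is 128 days inclusive.
128 = 7 × 18 + 2, so there are 18 full weeks plus 2 extra days.
Each full week contributes 5 weekdays (Mon–Fri): 18 × 5 = 90.
The 2 extra days are Wed, Thu — 2 of them qualify.
Total: 90 + 2 = 92.

92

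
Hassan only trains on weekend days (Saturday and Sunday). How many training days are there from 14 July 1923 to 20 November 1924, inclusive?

142

14 July 1923 is a Saturday.
The range spans 496 days (inclusive of both endpoints).
496 = 7 × 70 + 6, so there are 70 full weeks plus 6 extra days.
Each full week contributes 2 weekend days (Sat, Sun): 70 × 2 = 140.
The 6 extra days are Saturday, Sunday, Monday, Tuesday, Wednesday, Thursday — 2 of them qualify.
Total: 140 + 2 = 142.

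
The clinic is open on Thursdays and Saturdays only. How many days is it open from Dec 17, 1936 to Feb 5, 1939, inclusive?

Dec 17, 1936 is a Thursday.
The range spans 781 days (inclusive of both endpoints).
781 = 7 × 111 + 4, so there are 111 full weeks plus 4 extra days.
Each full week contributes 2 days from the set (Thu, Sat): 111 × 2 = 222.
The 4 extra days are Thursday, Friday, Saturday, Sunday — 2 of them qualify.
Total: 222 + 2 = 224.

224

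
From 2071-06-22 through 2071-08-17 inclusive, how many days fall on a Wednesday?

2071-06-22 is a Monday.
The range spans 57 days (inclusive of both endpoints).
57 = 7 × 8 + 1, so there are 8 full weeks plus 1 extra day.
Each full week contributes one Wednesday: 8 so far.
The 1 extra day is Mon — none qualify.
Total: 8 + 0 = 8.

8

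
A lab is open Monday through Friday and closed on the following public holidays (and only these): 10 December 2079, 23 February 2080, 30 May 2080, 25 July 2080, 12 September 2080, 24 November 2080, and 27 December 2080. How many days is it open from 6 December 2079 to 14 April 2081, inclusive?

349

6 December 2079 is a Wednesday.
That's 496 days from start to end, counting both.
496 = 7 × 70 + 6, so there are 70 full weeks plus 6 extra days.
Each full week contributes 5 weekdays (Mon–Fri): 70 × 5 = 350.
The 6 extra days are Wed, Thu, Fri, Sat, Sun, Mon — 4 of them qualify.
Total: 350 + 4 = 354.
Holidays: 10 December 2079 (Sun); 23 February 2080 (Fri); 30 May 2080 (Thu); 25 July 2080 (Thu); 12 September 2080 (Thu); 24 November 2080 (Sun); 27 December 2080 (Fri).
5 of the 7 holidays fall on weekdays; the rest are weekends and were already excluded.
Business days: 354 − 5 = 349.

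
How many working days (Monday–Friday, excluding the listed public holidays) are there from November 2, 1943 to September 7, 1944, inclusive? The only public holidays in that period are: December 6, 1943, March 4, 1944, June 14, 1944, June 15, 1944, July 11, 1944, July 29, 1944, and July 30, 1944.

November 2, 1943 is a Tuesday.
That's 311 days from start to end, counting both.
311 = 7 × 44 + 3, so there are 44 full weeks plus 3 extra days.
Each full week contributes 5 weekdays (Mon–Fri): 44 × 5 = 220.
The 3 extra days are Tue, Wed, Thu — 3 of them qualify.
Total: 220 + 3 = 223.
Holidays: December 6, 1943 (Mon); March 4, 1944 (Sat); June 14, 1944 (Wed); June 15, 1944 (Thu); July 11, 1944 (Tue); July 29, 1944 (Sat); July 30, 1944 (Sun).
4 of the 7 holidays fall on weekdays; the rest are weekends and were already excluded.
Business days: 223 − 4 = 219.

219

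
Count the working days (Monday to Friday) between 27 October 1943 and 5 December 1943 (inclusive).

27 October 1943 is a Wednesday.
That's 40 days from start to end, counting both.
40 = 7 × 5 + 5, so there are 5 full weeks plus 5 extra days.
Each full week contributes 5 weekdays (Mon–Fri): 5 × 5 = 25.
The 5 extra days are Wednesday, Thursday, Friday, Saturday, Sunday — 3 of them qualify.
Total: 25 + 3 = 28.

28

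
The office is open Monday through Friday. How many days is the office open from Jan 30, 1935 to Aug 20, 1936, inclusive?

Jan 30, 1935 is a Wednesday.
From Jan 30, 1935 to Aug 20, 1936 is 569 days inclusive.
569 = 7 × 81 + 2, so there are 81 full weeks plus 2 extra days.
Each full week contributes 5 weekdays (Mon–Fri): 81 × 5 = 405.
The 2 extra days are Wednesday, Thursday — 2 of them qualify.
Total: 405 + 2 = 407.

407 weekdays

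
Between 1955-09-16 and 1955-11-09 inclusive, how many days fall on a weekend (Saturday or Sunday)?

1955-09-16 is a Friday.
That's 55 days from start to end, counting both.
55 = 7 × 7 + 6, so there are 7 full weeks plus 6 extra days.
Each full week contributes 2 weekend days (Sat, Sun): 7 × 2 = 14.
The 6 extra days are Fri, Sat, Sun, Mon, Tue, Wed — 2 of them qualify.
Total: 14 + 2 = 16.

16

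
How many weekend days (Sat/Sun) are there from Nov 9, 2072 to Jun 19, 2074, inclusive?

Nov 9, 2072 is a Wednesday.
The range spans 588 days (inclusive of both endpoints).
588 = 7 × 84, so the span is exactly 84 full weeks.
Each full week contributes 2 weekend days (Sat, Sun): 84 × 2 = 168.
Total: 168.

168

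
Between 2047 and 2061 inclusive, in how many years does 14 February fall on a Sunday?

2

Day of week of February 14 in each year:
2047: Thu, 2048: Fri, 2049: Sun ✓, 2050: Mon, 2051: Tue, 2052: Wed, 2053: Fri, 2054: Sat, 2055: Sun ✓, 2056: Mon, 2057: Wed, 2058: Thu, 2059: Fri, 2060: Sat, 2061: Mon
Sundays: 2049, 2055.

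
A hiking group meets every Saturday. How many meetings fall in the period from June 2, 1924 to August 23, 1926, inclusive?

116

June 2, 1924 is a Monday.
That's 813 days from start to end, counting both.
813 = 7 × 116 + 1, so there are 116 full weeks plus 1 extra day.
Each full week contributes one Saturday: 116 so far.
The 1 extra day is Monday — none qualify.
Total: 116 + 0 = 116.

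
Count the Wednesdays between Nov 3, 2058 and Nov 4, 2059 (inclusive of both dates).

Nov 3, 2058 is a Sunday.
From Nov 3, 2058 to Nov 4, 2059 is 367 days inclusive.
367 = 7 × 52 + 3, so there are 52 full weeks plus 3 extra days.
Each full week contributes one Wednesday: 52 so far.
The 3 extra days are Sunday, Monday, Tuesday — none qualify.
Total: 52 + 0 = 52.

52 Wednesdays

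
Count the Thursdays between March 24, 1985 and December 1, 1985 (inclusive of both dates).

36

March 24, 1985 is a Sunday.
That's 253 days from start to end, counting both.
253 = 7 × 36 + 1, so there are 36 full weeks plus 1 extra day.
Each full week contributes one Thursday: 36 so far.
The 1 extra day is Sunday — none qualify.
Total: 36 + 0 = 36.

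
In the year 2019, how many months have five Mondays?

4

A month has five Mondays exactly when Monday falls within its first (length − 28) days.
Jan: 31 days, starts Tue → 5 of Tue, Wed, Thu
Feb: 28 days, starts Fri → 5 of (none)
Mar: 31 days, starts Fri → 5 of Fri, Sat, Sun
Apr: 30 days, starts Mon → 5 of Mon, Tue ✓
May: 31 days, starts Wed → 5 of Wed, Thu, Fri
Jun: 30 days, starts Sat → 5 of Sat, Sun
Jul: 31 days, starts Mon → 5 of Mon, Tue, Wed ✓
Aug: 31 days, starts Thu → 5 of Thu, Fri, Sat
Sep: 30 days, starts Sun → 5 of Sun, Mon ✓
Oct: 31 days, starts Tue → 5 of Tue, Wed, Thu
Nov: 30 days, starts Fri → 5 of Fri, Sat
Dec: 31 days, starts Sun → 5 of Sun, Mon, Tue ✓
Months with five Mondays: Apr, Jul, Sep, Dec.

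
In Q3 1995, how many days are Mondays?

13

1 July 1995 is a Saturday.
The range spans 92 days (inclusive of both endpoints).
92 = 7 × 13 + 1, so there are 13 full weeks plus 1 extra day.
Each full week contributes one Monday: 13 so far.
The 1 extra day is Saturday — none qualify.
Total: 13 + 0 = 13.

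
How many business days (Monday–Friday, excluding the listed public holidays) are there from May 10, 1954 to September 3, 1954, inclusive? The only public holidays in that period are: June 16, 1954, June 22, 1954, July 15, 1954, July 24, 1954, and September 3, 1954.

May 10, 1954 is a Monday.
The range spans 117 days (inclusive of both endpoints).
117 = 7 × 16 + 5, so there are 16 full weeks plus 5 extra days.
Each full week contributes 5 weekdays (Mon–Fri): 16 × 5 = 80.
The 5 extra days are Mon, Tue, Wed, Thu, Fri — 5 of them qualify.
Total: 80 + 5 = 85.
Holidays: June 16, 1954 (Wed); June 22, 1954 (Tue); July 15, 1954 (Thu); July 24, 1954 (Sat); September 3, 1954 (Fri).
4 of the 5 holidays fall on weekdays; the rest are weekends and were already excluded.
Business days: 85 − 4 = 81.

81 business days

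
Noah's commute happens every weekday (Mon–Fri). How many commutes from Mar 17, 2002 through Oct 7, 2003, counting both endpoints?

Mar 17, 2002 is a Sunday.
The range spans 570 days (inclusive of both endpoints).
570 = 7 × 81 + 3, so there are 81 full weeks plus 3 extra days.
Each full week contributes 5 weekdays (Mon–Fri): 81 × 5 = 405.
The 3 extra days are Sunday, Monday, Tuesday — 2 of them qualify.
Total: 405 + 2 = 407.

407 weekdays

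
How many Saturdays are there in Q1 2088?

1 January 2088 is a Thursday.
That's 91 days from start to end, counting both.
91 = 7 × 13, so the span is exactly 13 full weeks.
Each full week contributes one Saturday: 13 so far.

13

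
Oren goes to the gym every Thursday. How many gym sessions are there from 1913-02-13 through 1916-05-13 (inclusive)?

170 Thursdays

1913-02-13 is a Thursday.
The range spans 1186 days (inclusive of both endpoints).
1186 = 7 × 169 + 3, so there are 169 full weeks plus 3 extra days.
Each full week contributes one Thursday: 169 so far.
The 3 extra days are Thu, Fri, Sat — 1 of them qualifies.
Total: 169 + 1 = 170.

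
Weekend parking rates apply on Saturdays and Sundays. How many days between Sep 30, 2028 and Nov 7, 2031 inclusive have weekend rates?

324

Sep 30, 2028 is a Saturday.
The range spans 1134 days (inclusive of both endpoints).
1134 = 7 × 162, so the span is exactly 162 full weeks.
Each full week contributes 2 weekend days (Sat, Sun): 162 × 2 = 324.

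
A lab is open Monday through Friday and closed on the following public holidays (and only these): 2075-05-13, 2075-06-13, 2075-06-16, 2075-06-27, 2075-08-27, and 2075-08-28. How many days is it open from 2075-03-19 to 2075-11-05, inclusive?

161

2075-03-19 is a Tuesday.
From 2075-03-19 to 2075-11-05 is 232 days inclusive.
232 = 7 × 33 + 1, so there are 33 full weeks plus 1 extra day.
Each full week contributes 5 weekdays (Mon–Fri): 33 × 5 = 165.
The 1 extra day is Tue — 1 of them qualifies.
Total: 165 + 1 = 166.
Holidays: 2075-05-13 (Mon); 2075-06-13 (Thu); 2075-06-16 (Sun); 2075-06-27 (Thu); 2075-08-27 (Tue); 2075-08-28 (Wed).
5 of the 6 holidays fall on weekdays; the rest are weekends and were already excluded.
Business days: 166 − 5 = 161.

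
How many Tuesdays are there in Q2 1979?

1979-04-01 is a Sunday.
From 1979-04-01 to 1979-06-30 is 91 days inclusive.
91 = 7 × 13, so the span is exactly 13 full weeks.
Each full week contributes one Tuesday: 13 so far.

13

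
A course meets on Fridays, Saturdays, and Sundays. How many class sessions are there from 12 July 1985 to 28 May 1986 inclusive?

138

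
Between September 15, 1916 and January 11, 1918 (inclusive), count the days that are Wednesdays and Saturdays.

September 15, 1916 is a Friday.
That's 484 days from start to end, counting both.
484 = 7 × 69 + 1, so there are 69 full weeks plus 1 extra day.
Each full week contributes 2 days from the set (Wed, Sat): 69 × 2 = 138.
The 1 extra day is Fri — none qualify.
Total: 138 + 0 = 138.

138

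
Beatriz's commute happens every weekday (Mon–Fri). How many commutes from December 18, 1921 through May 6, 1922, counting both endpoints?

100

December 18, 1921 is a Sunday.
That's 140 days from start to end, counting both.
140 = 7 × 20, so the span is exactly 20 full weeks.
Each full week contributes 5 weekdays (Mon–Fri): 20 × 5 = 100.
Total: 100.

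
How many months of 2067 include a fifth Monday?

A month has five Mondays exactly when Monday falls within its first (length − 28) days.
Jan: 31 days, starts Sat → 5 of Sat, Sun, Mon ✓
Feb: 28 days, starts Tue → 5 of (none)
Mar: 31 days, starts Tue → 5 of Tue, Wed, Thu
Apr: 30 days, starts Fri → 5 of Fri, Sat
May: 31 days, starts Sun → 5 of Sun, Mon, Tue ✓
Jun: 30 days, starts Wed → 5 of Wed, Thu
Jul: 31 days, starts Fri → 5 of Fri, Sat, Sun
Aug: 31 days, starts Mon → 5 of Mon, Tue, Wed ✓
Sep: 30 days, starts Thu → 5 of Thu, Fri
Oct: 31 days, starts Sat → 5 of Sat, Sun, Mon ✓
Nov: 30 days, starts Tue → 5 of Tue, Wed
Dec: 31 days, starts Thu → 5 of Thu, Fri, Sat
Months with five Mondays: Jan, May, Aug, Oct.

4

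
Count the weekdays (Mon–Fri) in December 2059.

1 December 2059 is a Monday.
That's 31 days from start to end, counting both.
31 = 7 × 4 + 3, so there are 4 full weeks plus 3 extra days.
Each full week contributes 5 weekdays (Mon–Fri): 4 × 5 = 20.
The 3 extra days are Mon, Tue, Wed — 3 of them qualify.
Total: 20 + 3 = 23.

23 weekdays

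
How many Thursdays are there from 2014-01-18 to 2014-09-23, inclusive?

2014-01-18 is a Saturday.
From 2014-01-18 to 2014-09-23 is 249 days inclusive.
249 = 7 × 35 + 4, so there are 35 full weeks plus 4 extra days.
Each full week contributes one Thursday: 35 so far.
The 4 extra days are Saturday, Sunday, Monday, Tuesday — none qualify.
Total: 35 + 0 = 35.

35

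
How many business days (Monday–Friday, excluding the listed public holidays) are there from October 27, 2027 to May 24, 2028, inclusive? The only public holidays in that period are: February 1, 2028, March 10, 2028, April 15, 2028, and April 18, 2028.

148

October 27, 2027 is a Wednesday.
From October 27, 2027 to May 24, 2028 is 211 days inclusive.
211 = 7 × 30 + 1, so there are 30 full weeks plus 1 extra day.
Each full week contributes 5 weekdays (Mon–Fri): 30 × 5 = 150.
The 1 extra day is Wed — 1 of them qualifies.
Total: 150 + 1 = 151.
Holidays: February 1, 2028 (Tue); March 10, 2028 (Fri); April 15, 2028 (Sat); April 18, 2028 (Tue).
3 of the 4 holidays fall on weekdays; the rest are weekends and were already excluded.
Business days: 151 − 3 = 148.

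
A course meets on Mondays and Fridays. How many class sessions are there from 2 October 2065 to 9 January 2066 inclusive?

2 October 2065 is a Friday.
That's 100 days from start to end, counting both.
100 = 7 × 14 + 2, so there are 14 full weeks plus 2 extra days.
Each full week contributes 2 days from the set (Mon, Fri): 14 × 2 = 28.
The 2 extra days are Friday, Saturday — 1 of them qualifies.
Total: 28 + 1 = 29.

29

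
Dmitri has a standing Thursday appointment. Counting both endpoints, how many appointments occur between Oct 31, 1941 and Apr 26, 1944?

129

Oct 31, 1941 is a Friday.
From Oct 31, 1941 to Apr 26, 1944 is 909 days inclusive.
909 = 7 × 129 + 6, so there are 129 full weeks plus 6 extra days.
Each full week contributes one Thursday: 129 so far.
The 6 extra days are Friday, Saturday, Sunday, Monday, Tuesday, Wednesday — none qualify.
Total: 129 + 0 = 129.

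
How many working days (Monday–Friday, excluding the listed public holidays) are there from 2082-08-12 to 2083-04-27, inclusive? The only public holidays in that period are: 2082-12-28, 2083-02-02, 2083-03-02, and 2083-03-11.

2082-08-12 is a Wednesday.
From 2082-08-12 to 2083-04-27 is 259 days inclusive.
259 = 7 × 37, so the span is exactly 37 full weeks.
Each full week contributes 5 weekdays (Mon–Fri): 37 × 5 = 185.
Total: 185.
Holidays: 2082-12-28 (Mon); 2083-02-02 (Tue); 2083-03-02 (Tue); 2083-03-11 (Thu).
All 4 holidays fall on weekdays, so subtract 4.
Business days: 185 − 4 = 181.

181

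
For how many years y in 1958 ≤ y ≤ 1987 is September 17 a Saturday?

4

Day of week of September 17 in each year:
1958: Wed, 1959: Thu, 1960: Sat ✓, 1961: Sun, 1962: Mon, 1963: Tue, 1964: Thu, 1965: Fri, 1966: Sat ✓, 1967: Sun, 1968: Tue, 1969: Wed, 1970: Thu, 1971: Fri, 1972: Sun, 1973: Mon, 1974: Tue, 1975: Wed, 1976: Fri, 1977: Sat ✓, 1978: Sun, 1979: Mon, 1980: Wed, 1981: Thu, 1982: Fri, 1983: Sat ✓, 1984: Mon, 1985: Tue, 1986: Wed, 1987: Thu
Saturdays: 1960, 1966, 1977, 1983.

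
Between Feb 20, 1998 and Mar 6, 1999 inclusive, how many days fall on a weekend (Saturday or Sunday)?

109

Feb 20, 1998 is a Friday.
The range spans 380 days (inclusive of both endpoints).
380 = 7 × 54 + 2, so there are 54 full weeks plus 2 extra days.
Each full week contributes 2 weekend days (Sat, Sun): 54 × 2 = 108.
The 2 extra days are Friday, Saturday — 1 of them qualifies.
Total: 108 + 1 = 109.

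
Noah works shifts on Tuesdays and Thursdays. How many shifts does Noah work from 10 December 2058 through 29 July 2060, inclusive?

172

10 December 2058 is a Tuesday.
From 10 December 2058 to 29 July 2060 is 598 days inclusive.
598 = 7 × 85 + 3, so there are 85 full weeks plus 3 extra days.
Each full week contributes 2 days from the set (Tue, Thu): 85 × 2 = 170.
The 3 extra days are Tue, Wed, Thu — 2 of them qualify.
Total: 170 + 2 = 172.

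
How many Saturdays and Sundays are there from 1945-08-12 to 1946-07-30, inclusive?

1945-08-12 is a Sunday.
The range spans 353 days (inclusive of both endpoints).
353 = 7 × 50 + 3, so there are 50 full weeks plus 3 extra days.
Each full week contributes 2 weekend days (Sat, Sun): 50 × 2 = 100.
The 3 extra days are Sun, Mon, Tue — 1 of them qualifies.
Total: 100 + 1 = 101.

101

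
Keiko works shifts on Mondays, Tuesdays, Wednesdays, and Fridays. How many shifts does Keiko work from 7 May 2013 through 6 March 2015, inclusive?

383

7 May 2013 is a Tuesday.
That's 669 days from start to end, counting both.
669 = 7 × 95 + 4, so there are 95 full weeks plus 4 extra days.
Each full week contributes 4 days from the set (Mon, Tue, Wed, Fri): 95 × 4 = 380.
The 4 extra days are Tue, Wed, Thu, Fri — 3 of them qualify.
Total: 380 + 3 = 383.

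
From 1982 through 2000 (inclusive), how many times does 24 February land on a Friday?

3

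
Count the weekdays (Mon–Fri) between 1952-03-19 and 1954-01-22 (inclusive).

483 weekdays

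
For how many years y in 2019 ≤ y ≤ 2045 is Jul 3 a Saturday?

Day of week of July 3 in each year:
2019: Wed, 2020: Fri, 2021: Sat ✓, 2022: Sun, 2023: Mon, 2024: Wed, 2025: Thu, 2026: Fri, 2027: Sat ✓, 2028: Mon, 2029: Tue, 2030: Wed, 2031: Thu, 2032: Sat ✓, 2033: Sun, 2034: Mon, 2035: Tue, 2036: Thu, 2037: Fri, 2038: Sat ✓, 2039: Sun, 2040: Tue, 2041: Wed, 2042: Thu, 2043: Fri, 2044: Sun, 2045: Mon
Saturdays: 2021, 2027, 2032, 2038.

4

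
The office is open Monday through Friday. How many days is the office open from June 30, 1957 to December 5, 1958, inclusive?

375

June 30, 1957 is a Sunday.
From June 30, 1957 to December 5, 1958 is 524 days inclusive.
524 = 7 × 74 + 6, so there are 74 full weeks plus 6 extra days.
Each full week contributes 5 weekdays (Mon–Fri): 74 × 5 = 370.
The 6 extra days are Sunday, Monday, Tuesday, Wednesday, Thursday, Friday — 5 of them qualify.
Total: 370 + 5 = 375.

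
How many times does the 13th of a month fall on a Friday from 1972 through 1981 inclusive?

17

Friday-the-13ths by year:
1972: Oct
1973: Apr, Jul
1974: Sep, Dec
1975: Jun
1976: Feb, Aug
1977: May
1978: Jan, Oct
1979: Apr, Jul
1980: Jun
1981: Feb, Mar, Nov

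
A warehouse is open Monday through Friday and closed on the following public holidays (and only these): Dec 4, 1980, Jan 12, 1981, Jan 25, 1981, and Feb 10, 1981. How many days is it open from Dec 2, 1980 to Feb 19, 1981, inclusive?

55 working days

Dec 2, 1980 is a Tuesday.
That's 80 days from start to end, counting both.
80 = 7 × 11 + 3, so there are 11 full weeks plus 3 extra days.
Each full week contributes 5 weekdays (Mon–Fri): 11 × 5 = 55.
The 3 extra days are Tue, Wed, Thu — 3 of them qualify.
Total: 55 + 3 = 58.
Holidays: Dec 4, 1980 (Thu); Jan 12, 1981 (Mon); Jan 25, 1981 (Sun); Feb 10, 1981 (Tue).
3 of the 4 holidays fall on weekdays; the rest are weekends and were already excluded.
Business days: 58 − 3 = 55.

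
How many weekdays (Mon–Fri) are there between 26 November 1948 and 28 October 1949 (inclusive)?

241 weekdays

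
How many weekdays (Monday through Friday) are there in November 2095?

2095-11-01 is a Tuesday.
That's 30 days from start to end, counting both.
30 = 7 × 4 + 2, so there are 4 full weeks plus 2 extra days.
Each full week contributes 5 weekdays (Mon–Fri): 4 × 5 = 20.
The 2 extra days are Tue, Wed — 2 of them qualify.
Total: 20 + 2 = 22.

22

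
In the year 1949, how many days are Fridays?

1 January 1949 is a Saturday.
That's 365 days from start to end, counting both.
365 = 7 × 52 + 1, so there are 52 full weeks plus 1 extra day.
Each full week contributes one Friday: 52 so far.
The 1 extra day is Sat — none qualify.
Total: 52 + 0 = 52.

52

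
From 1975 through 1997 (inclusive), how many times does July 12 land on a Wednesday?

3

Day of week of July 12 in each year:
1975: Sat, 1976: Mon, 1977: Tue, 1978: Wed ✓, 1979: Thu, 1980: Sat, 1981: Sun, 1982: Mon, 1983: Tue, 1984: Thu, 1985: Fri, 1986: Sat, 1987: Sun, 1988: Tue, 1989: Wed ✓, 1990: Thu, 1991: Fri, 1992: Sun, 1993: Mon, 1994: Tue, 1995: Wed ✓, 1996: Fri, 1997: Sat
Wednesdays: 1978, 1989, 1995.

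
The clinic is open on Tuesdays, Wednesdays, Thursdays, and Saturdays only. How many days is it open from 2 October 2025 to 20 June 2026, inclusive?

150

2 October 2025 is a Thursday.
That's 262 days from start to end, counting both.
262 = 7 × 37 + 3, so there are 37 full weeks plus 3 extra days.
Each full week contributes 4 days from the set (Tue, Wed, Thu, Sat): 37 × 4 = 148.
The 3 extra days are Thursday, Friday, Saturday — 2 of them qualify.
Total: 148 + 2 = 150.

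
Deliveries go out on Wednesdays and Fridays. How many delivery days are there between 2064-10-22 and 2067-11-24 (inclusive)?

2064-10-22 is a Wednesday.
That's 1129 days from start to end, counting both.
1129 = 7 × 161 + 2, so there are 161 full weeks plus 2 extra days.
Each full week contributes 2 days from the set (Wed, Fri): 161 × 2 = 322.
The 2 extra days are Wed, Thu — 1 of them qualifies.
Total: 322 + 1 = 323.

323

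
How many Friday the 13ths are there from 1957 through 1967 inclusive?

Friday-the-13ths by year:
1957: Sep, Dec
1958: Jun
1959: Feb, Mar, Nov
1960: May
1961: Jan, Oct
1962: Apr, Jul
1963: Sep, Dec
1964: Mar, Nov
1965: Aug
1966: May
1967: Jan, Oct

19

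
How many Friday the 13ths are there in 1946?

The 13th falls on a Friday when the month's 13th has weekday Fri.
Jan 13 is Sun; Feb 13 is Wed; Mar 13 is Wed; Apr 13 is Sat; May 13 is Mon; Jun 13 is Thu; Jul 13 is Sat; Aug 13 is Tue; Sep 13 is Fri ✓; Oct 13 is Sun; Nov 13 is Wed; Dec 13 is Fri ✓.
Friday the 13ths: Sep, Dec.

2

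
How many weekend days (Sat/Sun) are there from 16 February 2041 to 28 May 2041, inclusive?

30

16 February 2041 is a Saturday.
From 16 February 2041 to 28 May 2041 is 102 days inclusive.
102 = 7 × 14 + 4, so there are 14 full weeks plus 4 extra days.
Each full week contributes 2 weekend days (Sat, Sun): 14 × 2 = 28.
The 4 extra days are Sat, Sun, Mon, Tue — 2 of them qualify.
Total: 28 + 2 = 30.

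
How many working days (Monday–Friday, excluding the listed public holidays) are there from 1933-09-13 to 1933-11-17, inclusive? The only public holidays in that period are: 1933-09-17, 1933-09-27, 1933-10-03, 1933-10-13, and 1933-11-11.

45 working days

1933-09-13 is a Wednesday.
From 1933-09-13 to 1933-11-17 is 66 days inclusive.
66 = 7 × 9 + 3, so there are 9 full weeks plus 3 extra days.
Each full week contributes 5 weekdays (Mon–Fri): 9 × 5 = 45.
The 3 extra days are Wednesday, Thursday, Friday — 3 of them qualify.
Total: 45 + 3 = 48.
Holidays: 1933-09-17 (Sun); 1933-09-27 (Wed); 1933-10-03 (Tue); 1933-10-13 (Fri); 1933-11-11 (Sat).
3 of the 5 holidays fall on weekdays; the rest are weekends and were already excluded.
Business days: 48 − 3 = 45.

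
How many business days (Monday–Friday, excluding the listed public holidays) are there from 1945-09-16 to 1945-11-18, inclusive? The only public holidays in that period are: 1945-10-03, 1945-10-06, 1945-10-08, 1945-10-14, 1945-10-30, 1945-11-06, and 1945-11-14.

40 business days

1945-09-16 is a Sunday.
The range spans 64 days (inclusive of both endpoints).
64 = 7 × 9 + 1, so there are 9 full weeks plus 1 extra day.
Each full week contributes 5 weekdays (Mon–Fri): 9 × 5 = 45.
The 1 extra day is Sunday — none qualify.
Total: 45 + 0 = 45.
Holidays: 1945-10-03 (Wed); 1945-10-06 (Sat); 1945-10-08 (Mon); 1945-10-14 (Sun); 1945-10-30 (Tue); 1945-11-06 (Tue); 1945-11-14 (Wed).
5 of the 7 holidays fall on weekdays; the rest are weekends and were already excluded.
Business days: 45 − 5 = 40.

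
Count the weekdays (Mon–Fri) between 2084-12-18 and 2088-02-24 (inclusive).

2084-12-18 is a Monday.
That's 1164 days from start to end, counting both.
1164 = 7 × 166 + 2, so there are 166 full weeks plus 2 extra days.
Each full week contributes 5 weekdays (Mon–Fri): 166 × 5 = 830.
The 2 extra days are Mon, Tue — 2 of them qualify.
Total: 830 + 2 = 832.

832 weekdays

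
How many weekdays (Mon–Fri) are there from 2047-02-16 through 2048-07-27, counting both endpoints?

376

2047-02-16 is a Saturday.
That's 528 days from start to end, counting both.
528 = 7 × 75 + 3, so there are 75 full weeks plus 3 extra days.
Each full week contributes 5 weekdays (Mon–Fri): 75 × 5 = 375.
The 3 extra days are Saturday, Sunday, Monday — 1 of them qualifies.
Total: 375 + 1 = 376.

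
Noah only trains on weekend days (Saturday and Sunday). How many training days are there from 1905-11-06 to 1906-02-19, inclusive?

1905-11-06 is a Monday.
That's 106 days from start to end, counting both.
106 = 7 × 15 + 1, so there are 15 full weeks plus 1 extra day.
Each full week contributes 2 weekend days (Sat, Sun): 15 × 2 = 30.
The 1 extra day is Mon — none qualify.
Total: 30 + 0 = 30.

30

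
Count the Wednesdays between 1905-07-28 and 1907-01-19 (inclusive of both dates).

77

1905-07-28 is a Friday.
That's 541 days from start to end, counting both.
541 = 7 × 77 + 2, so there are 77 full weeks plus 2 extra days.
Each full week contributes one Wednesday: 77 so far.
The 2 extra days are Friday, Saturday — none qualify.
Total: 77 + 0 = 77.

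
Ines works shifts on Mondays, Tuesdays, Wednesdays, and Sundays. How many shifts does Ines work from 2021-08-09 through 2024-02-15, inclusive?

2021-08-09 is a Monday.
From 2021-08-09 to 2024-02-15 is 921 days inclusive.
921 = 7 × 131 + 4, so there are 131 full weeks plus 4 extra days.
Each full week contributes 4 days from the set (Mon, Tue, Wed, Sun): 131 × 4 = 524.
The 4 extra days are Mon, Tue, Wed, Thu — 3 of them qualify.
Total: 524 + 3 = 527.

527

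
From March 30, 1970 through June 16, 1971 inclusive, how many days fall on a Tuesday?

March 30, 1970 is a Monday.
The range spans 444 days (inclusive of both endpoints).
444 = 7 × 63 + 3, so there are 63 full weeks plus 3 extra days.
Each full week contributes one Tuesday: 63 so far.
The 3 extra days are Mon, Tue, Wed — 1 of them qualifies.
Total: 63 + 1 = 64.

64 Tuesdays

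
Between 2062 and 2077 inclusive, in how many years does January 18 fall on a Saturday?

2

Day of week of January 18 in each year:
2062: Wed, 2063: Thu, 2064: Fri, 2065: Sun, 2066: Mon, 2067: Tue, 2068: Wed, 2069: Fri, 2070: Sat ✓, 2071: Sun, 2072: Mon, 2073: Wed, 2074: Thu, 2075: Fri, 2076: Sat ✓, 2077: Mon
Saturdays: 2070, 2076.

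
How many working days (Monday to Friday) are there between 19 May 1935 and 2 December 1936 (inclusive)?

19 May 1935 is a Sunday.
From 19 May 1935 to 2 December 1936 is 564 days inclusive.
564 = 7 × 80 + 4, so there are 80 full weeks plus 4 extra days.
Each full week contributes 5 weekdays (Mon–Fri): 80 × 5 = 400.
The 4 extra days are Sun, Mon, Tue, Wed — 3 of them qualify.
Total: 400 + 3 = 403.

403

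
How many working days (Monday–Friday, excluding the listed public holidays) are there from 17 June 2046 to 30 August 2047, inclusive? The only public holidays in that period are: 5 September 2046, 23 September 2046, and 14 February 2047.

313

17 June 2046 is a Sunday.
From 17 June 2046 to 30 August 2047 is 440 days inclusive.
440 = 7 × 62 + 6, so there are 62 full weeks plus 6 extra days.
Each full week contributes 5 weekdays (Mon–Fri): 62 × 5 = 310.
The 6 extra days are Sun, Mon, Tue, Wed, Thu, Fri — 5 of them qualify.
Total: 310 + 5 = 315.
Holidays: 5 September 2046 (Wed); 23 September 2046 (Sun); 14 February 2047 (Thu).
2 of the 3 holidays fall on weekdays; the rest are weekends and were already excluded.
Business days: 315 − 2 = 313.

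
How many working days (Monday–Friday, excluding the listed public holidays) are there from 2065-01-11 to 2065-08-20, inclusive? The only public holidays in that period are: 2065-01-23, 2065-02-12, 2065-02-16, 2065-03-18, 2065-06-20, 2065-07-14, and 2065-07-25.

2065-01-11 is a Sunday.
That's 222 days from start to end, counting both.
222 = 7 × 31 + 5, so there are 31 full weeks plus 5 extra days.
Each full week contributes 5 weekdays (Mon–Fri): 31 × 5 = 155.
The 5 extra days are Sun, Mon, Tue, Wed, Thu — 4 of them qualify.
Total: 155 + 4 = 159.
Holidays: 2065-01-23 (Fri); 2065-02-12 (Thu); 2065-02-16 (Mon); 2065-03-18 (Wed); 2065-06-20 (Sat); 2065-07-14 (Tue); 2065-07-25 (Sat).
5 of the 7 holidays fall on weekdays; the rest are weekends and were already excluded.
Business days: 159 − 5 = 154.

154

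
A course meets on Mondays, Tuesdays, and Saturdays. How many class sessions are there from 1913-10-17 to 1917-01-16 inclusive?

510

1913-10-17 is a Friday.
From 1913-10-17 to 1917-01-16 is 1188 days inclusive.
1188 = 7 × 169 + 5, so there are 169 full weeks plus 5 extra days.
Each full week contributes 3 days from the set (Mon, Tue, Sat): 169 × 3 = 507.
The 5 extra days are Fri, Sat, Sun, Mon, Tue — 3 of them qualify.
Total: 507 + 3 = 510.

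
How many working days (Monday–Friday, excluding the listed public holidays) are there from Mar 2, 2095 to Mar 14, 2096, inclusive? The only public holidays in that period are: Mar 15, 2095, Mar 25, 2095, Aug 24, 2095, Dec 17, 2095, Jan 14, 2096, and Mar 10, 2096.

Mar 2, 2095 is a Wednesday.
That's 379 days from start to end, counting both.
379 = 7 × 54 + 1, so there are 54 full weeks plus 1 extra day.
Each full week contributes 5 weekdays (Mon–Fri): 54 × 5 = 270.
The 1 extra day is Wednesday — 1 of them qualifies.
Total: 270 + 1 = 271.
Holidays: Mar 15, 2095 (Tue); Mar 25, 2095 (Fri); Aug 24, 2095 (Wed); Dec 17, 2095 (Sat); Jan 14, 2096 (Sat); Mar 10, 2096 (Sat).
3 of the 6 holidays fall on weekdays; the rest are weekends and were already excluded.
Business days: 271 − 3 = 268.

268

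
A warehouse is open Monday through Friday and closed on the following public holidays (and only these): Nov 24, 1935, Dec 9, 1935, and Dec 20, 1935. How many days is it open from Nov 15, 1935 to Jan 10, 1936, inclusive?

Nov 15, 1935 is a Friday.
That's 57 days from start to end, counting both.
57 = 7 × 8 + 1, so there are 8 full weeks plus 1 extra day.
Each full week contributes 5 weekdays (Mon–Fri): 8 × 5 = 40.
The 1 extra day is Friday — 1 of them qualifies.
Total: 40 + 1 = 41.
Holidays: Nov 24, 1935 (Sun); Dec 9, 1935 (Mon); Dec 20, 1935 (Fri).
2 of the 3 holidays fall on weekdays; the rest are weekends and were already excluded.
Business days: 41 − 2 = 39.

39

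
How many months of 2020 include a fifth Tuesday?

4

A month has five Tuesdays exactly when Tuesday falls within its first (length − 28) days.
Jan: 31 days, starts Wed → 5 of Wed, Thu, Fri
Feb: 29 days, starts Sat → 5 of Sat
Mar: 31 days, starts Sun → 5 of Sun, Mon, Tue ✓
Apr: 30 days, starts Wed → 5 of Wed, Thu
May: 31 days, starts Fri → 5 of Fri, Sat, Sun
Jun: 30 days, starts Mon → 5 of Mon, Tue ✓
Jul: 31 days, starts Wed → 5 of Wed, Thu, Fri
Aug: 31 days, starts Sat → 5 of Sat, Sun, Mon
Sep: 30 days, starts Tue → 5 of Tue, Wed ✓
Oct: 31 days, starts Thu → 5 of Thu, Fri, Sat
Nov: 30 days, starts Sun → 5 of Sun, Mon
Dec: 31 days, starts Tue → 5 of Tue, Wed, Thu ✓
Months with five Tuesdays: Mar, Jun, Sep, Dec.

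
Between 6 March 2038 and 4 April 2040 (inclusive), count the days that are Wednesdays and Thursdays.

217

6 March 2038 is a Saturday.
That's 761 days from start to end, counting both.
761 = 7 × 108 + 5, so there are 108 full weeks plus 5 extra days.
Each full week contributes 2 days from the set (Wed, Thu): 108 × 2 = 216.
The 5 extra days are Sat, Sun, Mon, Tue, Wed — 1 of them qualifies.
Total: 216 + 1 = 217.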